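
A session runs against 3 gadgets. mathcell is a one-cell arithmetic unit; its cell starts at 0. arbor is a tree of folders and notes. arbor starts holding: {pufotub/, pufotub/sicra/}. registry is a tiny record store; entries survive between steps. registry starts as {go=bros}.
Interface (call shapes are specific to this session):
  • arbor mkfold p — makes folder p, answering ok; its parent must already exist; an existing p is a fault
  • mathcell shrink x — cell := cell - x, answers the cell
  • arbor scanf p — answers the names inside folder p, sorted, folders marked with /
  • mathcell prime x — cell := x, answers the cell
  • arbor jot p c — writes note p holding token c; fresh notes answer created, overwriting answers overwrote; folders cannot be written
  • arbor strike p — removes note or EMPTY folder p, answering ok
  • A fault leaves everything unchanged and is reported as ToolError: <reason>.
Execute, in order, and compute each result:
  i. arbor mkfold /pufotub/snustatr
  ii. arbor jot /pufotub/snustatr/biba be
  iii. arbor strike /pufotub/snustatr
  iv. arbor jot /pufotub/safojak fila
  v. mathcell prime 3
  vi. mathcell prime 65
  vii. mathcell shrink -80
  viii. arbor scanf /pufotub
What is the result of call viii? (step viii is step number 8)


>> arbor mkfold(p→/pufotub/snustatr)
<< ok
>> arbor jot(p→/pufotub/snustatr/biba, c→be)
<< created
>> arbor strike(p→/pufotub/snustatr)
<< ToolError: not empty
>> arbor jot(p→/pufotub/safojak, c→fila)
<< created
>> mathcell prime(x→3)
<< 3
>> mathcell prime(x→65)
<< 65
>> mathcell shrink(x→-80)
<< 145
>> arbor scanf(p→/pufotub)
<< [safojak, sicra/, snustatr/]

Answer: [safojak, sicra/, snustatr/]


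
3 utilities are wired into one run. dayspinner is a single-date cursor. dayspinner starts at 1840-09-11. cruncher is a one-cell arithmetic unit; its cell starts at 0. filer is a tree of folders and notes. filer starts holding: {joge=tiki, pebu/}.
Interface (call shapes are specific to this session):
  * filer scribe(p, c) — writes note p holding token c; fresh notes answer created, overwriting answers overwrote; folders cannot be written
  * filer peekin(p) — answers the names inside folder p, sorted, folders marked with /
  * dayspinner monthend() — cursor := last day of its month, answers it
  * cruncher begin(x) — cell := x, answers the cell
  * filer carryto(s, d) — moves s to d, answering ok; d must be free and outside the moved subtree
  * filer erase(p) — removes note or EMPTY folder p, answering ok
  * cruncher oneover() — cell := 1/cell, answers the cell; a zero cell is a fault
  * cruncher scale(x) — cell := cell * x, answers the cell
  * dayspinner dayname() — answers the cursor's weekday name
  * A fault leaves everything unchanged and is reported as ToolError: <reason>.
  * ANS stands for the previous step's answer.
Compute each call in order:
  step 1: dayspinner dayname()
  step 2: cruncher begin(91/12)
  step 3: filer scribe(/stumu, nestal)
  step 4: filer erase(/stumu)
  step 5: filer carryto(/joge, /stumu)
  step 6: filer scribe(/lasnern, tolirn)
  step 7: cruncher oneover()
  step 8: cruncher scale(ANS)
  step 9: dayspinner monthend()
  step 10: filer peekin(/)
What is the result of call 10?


Answer: [lasnern, pebu/, stumu]

Derivation:
;; 1. dayspinner dayname() : Friday
;; 2. cruncher begin(x→91/12) : 91/12
;; 3. filer scribe(p→/stumu, c→nestal) : created
;; 4. filer erase(p→/stumu) : ok
;; 5. filer carryto(s→/joge, d→/stumu) : ok
;; 6. filer scribe(p→/lasnern, c→tolirn) : created
;; 7. cruncher oneover() : 12/91
;; 8. cruncher scale(x→ANS) : 144/8281
;; 9. dayspinner monthend() : 1840-09-30
;; 10. filer peekin(p→/) : [lasnern, pebu/, stumu]


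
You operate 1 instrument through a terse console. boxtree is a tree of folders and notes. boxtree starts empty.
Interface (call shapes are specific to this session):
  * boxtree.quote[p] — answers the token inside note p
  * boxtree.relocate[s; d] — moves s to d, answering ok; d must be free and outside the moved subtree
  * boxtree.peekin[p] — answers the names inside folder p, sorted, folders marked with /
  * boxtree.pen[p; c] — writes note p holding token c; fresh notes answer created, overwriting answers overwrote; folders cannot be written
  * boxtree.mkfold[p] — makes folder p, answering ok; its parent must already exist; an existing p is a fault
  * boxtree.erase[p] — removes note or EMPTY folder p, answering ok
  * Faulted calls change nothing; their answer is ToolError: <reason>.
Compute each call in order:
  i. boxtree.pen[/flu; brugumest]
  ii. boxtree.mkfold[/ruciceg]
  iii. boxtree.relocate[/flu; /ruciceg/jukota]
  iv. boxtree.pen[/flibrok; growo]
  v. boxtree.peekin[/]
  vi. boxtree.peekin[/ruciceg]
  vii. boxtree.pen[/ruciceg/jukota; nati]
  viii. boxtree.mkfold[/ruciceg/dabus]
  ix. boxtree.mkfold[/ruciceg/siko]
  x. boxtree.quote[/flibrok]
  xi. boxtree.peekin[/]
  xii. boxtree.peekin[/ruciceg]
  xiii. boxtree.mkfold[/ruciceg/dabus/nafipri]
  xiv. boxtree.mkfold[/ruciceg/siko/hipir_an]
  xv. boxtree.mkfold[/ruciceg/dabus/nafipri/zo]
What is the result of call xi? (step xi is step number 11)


·→ pen(p→/flu, c→brugumest)
·← created
·→ mkfold(p→/ruciceg)
·← ok
·→ relocate(s→/flu, d→/ruciceg/jukota)
·← ok
·→ pen(p→/flibrok, c→growo)
·← created
·→ peekin(p→/)
·← [flibrok, ruciceg/]
·→ peekin(p→/ruciceg)
·← [jukota]
·→ pen(p→/ruciceg/jukota, c→nati)
·← overwrote
·→ mkfold(p→/ruciceg/dabus)
·← ok
·→ mkfold(p→/ruciceg/siko)
·← ok
·→ quote(p→/flibrok)
·← growo
·→ peekin(p→/)
·← [flibrok, ruciceg/]
·→ peekin(p→/ruciceg)
·← [dabus/, jukota, siko/]
·→ mkfold(p→/ruciceg/dabus/nafipri)
·← ok
·→ mkfold(p→/ruciceg/siko/hipir_an)
·← ok
·→ mkfold(p→/ruciceg/dabus/nafipri/zo)
·← ok

Answer: [flibrok, ruciceg/]


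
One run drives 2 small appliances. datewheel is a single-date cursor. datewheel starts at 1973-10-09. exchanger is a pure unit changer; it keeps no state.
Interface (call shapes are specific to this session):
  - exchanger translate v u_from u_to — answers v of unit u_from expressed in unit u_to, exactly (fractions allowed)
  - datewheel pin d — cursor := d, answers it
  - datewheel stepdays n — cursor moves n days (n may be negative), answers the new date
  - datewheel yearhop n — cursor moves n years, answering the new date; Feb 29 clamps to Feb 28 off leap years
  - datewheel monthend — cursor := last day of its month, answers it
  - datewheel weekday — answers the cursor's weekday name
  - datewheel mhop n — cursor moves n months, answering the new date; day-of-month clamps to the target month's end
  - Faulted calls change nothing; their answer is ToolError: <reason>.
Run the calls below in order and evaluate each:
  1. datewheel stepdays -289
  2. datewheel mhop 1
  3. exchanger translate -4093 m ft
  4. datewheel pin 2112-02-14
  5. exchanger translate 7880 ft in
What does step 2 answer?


Answer: 1973-01-24

Derivation:
! datewheel stepdays(n→-289) -> 1972-12-24
! datewheel mhop(n→1) -> 1973-01-24
! exchanger translate(v→-4093, u_from→m, u_to→ft) -> -5116250/381
! datewheel pin(d→2112-02-14) -> 2112-02-14
! exchanger translate(v→7880, u_from→ft, u_to→in) -> 94560


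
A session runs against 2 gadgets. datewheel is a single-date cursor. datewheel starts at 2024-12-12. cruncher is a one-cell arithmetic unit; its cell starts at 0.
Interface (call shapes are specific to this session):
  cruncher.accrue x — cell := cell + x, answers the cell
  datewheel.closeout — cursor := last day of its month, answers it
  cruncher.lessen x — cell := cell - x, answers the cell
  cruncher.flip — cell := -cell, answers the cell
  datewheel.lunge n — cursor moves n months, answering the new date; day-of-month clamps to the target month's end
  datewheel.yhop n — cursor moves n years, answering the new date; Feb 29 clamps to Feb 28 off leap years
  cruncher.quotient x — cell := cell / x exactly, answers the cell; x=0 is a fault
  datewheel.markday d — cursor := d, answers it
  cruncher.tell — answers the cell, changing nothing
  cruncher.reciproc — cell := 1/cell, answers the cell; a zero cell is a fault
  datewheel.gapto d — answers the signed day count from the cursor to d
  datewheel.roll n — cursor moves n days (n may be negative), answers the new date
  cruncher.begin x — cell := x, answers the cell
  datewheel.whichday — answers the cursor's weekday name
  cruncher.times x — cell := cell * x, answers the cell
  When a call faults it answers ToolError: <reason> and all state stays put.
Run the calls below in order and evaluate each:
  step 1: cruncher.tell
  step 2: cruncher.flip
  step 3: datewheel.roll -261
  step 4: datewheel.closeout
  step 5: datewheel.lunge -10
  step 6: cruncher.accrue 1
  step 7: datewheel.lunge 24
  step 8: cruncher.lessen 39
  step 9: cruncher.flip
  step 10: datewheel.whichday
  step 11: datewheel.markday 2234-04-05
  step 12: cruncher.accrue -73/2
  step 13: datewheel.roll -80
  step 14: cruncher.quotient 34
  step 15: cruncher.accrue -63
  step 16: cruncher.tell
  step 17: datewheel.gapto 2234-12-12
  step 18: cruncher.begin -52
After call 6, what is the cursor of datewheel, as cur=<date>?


Answer: cur=2023-05-31

Derivation:
>> cruncher.tell()
<< 0
>> cruncher.flip()
<< 0
>> datewheel.roll(n='-261')
<< 2024-03-26
>> datewheel.closeout()
<< 2024-03-31
>> datewheel.lunge(n='-10')
<< 2023-05-31
>> cruncher.accrue(x='1')
<< 1
>> datewheel.lunge(n='24')
<< 2025-05-31
>> cruncher.lessen(x='39')
<< -38
>> cruncher.flip()
<< 38
>> datewheel.whichday()
<< Saturday
>> datewheel.markday(d='2234-04-05')
<< 2234-04-05
>> cruncher.accrue(x='-73/2')
<< 3/2
>> datewheel.roll(n='-80')
<< 2234-01-15
>> cruncher.quotient(x='34')
<< 3/68
>> cruncher.accrue(x='-63')
<< -4281/68
>> cruncher.tell()
<< -4281/68
>> datewheel.gapto(d='2234-12-12')
<< 331
>> cruncher.begin(x='-52')
<< -52


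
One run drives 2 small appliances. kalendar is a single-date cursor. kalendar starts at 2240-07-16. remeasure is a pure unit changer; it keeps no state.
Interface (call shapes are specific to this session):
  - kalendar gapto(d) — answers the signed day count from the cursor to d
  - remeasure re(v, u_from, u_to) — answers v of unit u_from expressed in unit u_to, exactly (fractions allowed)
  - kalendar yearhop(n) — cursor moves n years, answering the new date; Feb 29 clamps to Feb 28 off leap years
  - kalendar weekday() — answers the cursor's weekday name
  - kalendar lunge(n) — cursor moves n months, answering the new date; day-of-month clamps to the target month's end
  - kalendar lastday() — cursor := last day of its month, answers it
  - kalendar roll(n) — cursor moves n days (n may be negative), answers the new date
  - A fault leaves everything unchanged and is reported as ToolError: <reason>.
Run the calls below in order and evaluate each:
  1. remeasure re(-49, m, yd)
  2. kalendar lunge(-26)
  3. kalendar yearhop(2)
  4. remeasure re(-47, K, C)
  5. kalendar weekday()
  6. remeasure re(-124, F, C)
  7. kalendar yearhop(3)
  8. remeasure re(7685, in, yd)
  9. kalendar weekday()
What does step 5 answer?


·→ remeasure re(v→-49, u_from→m, u_to→yd)
·← -61250/1143
·→ kalendar lunge(n→-26)
·← 2238-05-16
·→ kalendar yearhop(n→2)
·← 2240-05-16
·→ remeasure re(v→-47, u_from→K, u_to→C)
·← -6403/20
·→ kalendar weekday()
·← Saturday
·→ remeasure re(v→-124, u_from→F, u_to→C)
·← -260/3
·→ kalendar yearhop(n→3)
·← 2243-05-16
·→ remeasure re(v→7685, u_from→in, u_to→yd)
·← 7685/36
·→ kalendar weekday()
·← Tuesday

Answer: Saturday


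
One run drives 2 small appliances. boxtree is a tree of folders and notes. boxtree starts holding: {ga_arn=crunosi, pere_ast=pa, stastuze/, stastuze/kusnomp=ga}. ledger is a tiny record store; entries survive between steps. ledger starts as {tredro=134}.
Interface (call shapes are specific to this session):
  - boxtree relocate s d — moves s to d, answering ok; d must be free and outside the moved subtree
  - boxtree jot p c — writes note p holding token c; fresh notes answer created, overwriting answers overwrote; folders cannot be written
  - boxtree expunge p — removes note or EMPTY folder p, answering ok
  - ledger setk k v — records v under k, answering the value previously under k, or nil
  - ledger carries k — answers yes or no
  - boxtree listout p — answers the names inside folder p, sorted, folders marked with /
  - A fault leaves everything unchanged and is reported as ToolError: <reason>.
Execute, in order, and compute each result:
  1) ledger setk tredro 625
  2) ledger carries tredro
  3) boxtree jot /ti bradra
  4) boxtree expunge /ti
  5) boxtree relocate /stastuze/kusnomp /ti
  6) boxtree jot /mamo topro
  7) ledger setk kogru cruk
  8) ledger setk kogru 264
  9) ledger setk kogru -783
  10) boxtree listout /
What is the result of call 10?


Answer: [ga_arn, mamo, pere_ast, stastuze/, ti]

Derivation:
I use ledger setk(k→tredro, v→625), and see 134.
Calling ledger carries(k→tredro): yes.
I call boxtree jot(p→/ti, c→bradra): created.
I try boxtree expunge(p→/ti), which returns ok.
Calling boxtree relocate(s→/stastuze/kusnomp, d→/ti), → ok.
I call boxtree jot(p→/mamo, c→topro), and observe created.
Now I run ledger setk(k→kogru, v→cruk), which returns nil.
Using ledger setk(k→kogru, v→264), yielding cruk.
I call ledger setk(k→kogru, v→-783), giving 264.
I use boxtree listout(p→/), which returns [ga_arn, mamo, pere_ast, stastuze/, ti].


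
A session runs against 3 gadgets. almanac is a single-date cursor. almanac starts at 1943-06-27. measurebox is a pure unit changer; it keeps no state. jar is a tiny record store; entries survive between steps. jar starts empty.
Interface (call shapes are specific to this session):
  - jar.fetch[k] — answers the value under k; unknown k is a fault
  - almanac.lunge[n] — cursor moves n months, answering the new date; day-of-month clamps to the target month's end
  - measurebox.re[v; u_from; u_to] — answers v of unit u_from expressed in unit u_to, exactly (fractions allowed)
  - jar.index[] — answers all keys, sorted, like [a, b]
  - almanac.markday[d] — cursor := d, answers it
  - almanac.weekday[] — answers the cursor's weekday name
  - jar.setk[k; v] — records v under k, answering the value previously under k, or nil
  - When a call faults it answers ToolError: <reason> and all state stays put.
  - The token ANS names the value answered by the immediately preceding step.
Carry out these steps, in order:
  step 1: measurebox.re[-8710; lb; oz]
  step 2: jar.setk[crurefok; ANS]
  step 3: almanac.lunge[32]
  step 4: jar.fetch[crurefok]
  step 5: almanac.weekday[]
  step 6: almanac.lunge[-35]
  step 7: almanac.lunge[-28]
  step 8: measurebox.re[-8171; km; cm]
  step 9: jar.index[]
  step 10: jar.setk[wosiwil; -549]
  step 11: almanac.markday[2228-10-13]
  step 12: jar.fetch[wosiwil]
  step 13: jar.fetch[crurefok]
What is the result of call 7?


→ re(v: -8710, u_from: lb, u_to: oz)
← -139360
→ setk(k: crurefok, v: ANS)
← nil
→ lunge(n: 32)
← 1946-02-27
→ fetch(k: crurefok)
← -139360
→ weekday()
← Wednesday
→ lunge(n: -35)
← 1943-03-27
→ lunge(n: -28)
← 1940-11-27
→ re(v: -8171, u_from: km, u_to: cm)
← -817100000
→ index()
← [crurefok]
→ setk(k: wosiwil, v: -549)
← nil
→ markday(d: 2228-10-13)
← 2228-10-13
→ fetch(k: wosiwil)
← -549
→ fetch(k: crurefok)
← -139360

Answer: 1940-11-27


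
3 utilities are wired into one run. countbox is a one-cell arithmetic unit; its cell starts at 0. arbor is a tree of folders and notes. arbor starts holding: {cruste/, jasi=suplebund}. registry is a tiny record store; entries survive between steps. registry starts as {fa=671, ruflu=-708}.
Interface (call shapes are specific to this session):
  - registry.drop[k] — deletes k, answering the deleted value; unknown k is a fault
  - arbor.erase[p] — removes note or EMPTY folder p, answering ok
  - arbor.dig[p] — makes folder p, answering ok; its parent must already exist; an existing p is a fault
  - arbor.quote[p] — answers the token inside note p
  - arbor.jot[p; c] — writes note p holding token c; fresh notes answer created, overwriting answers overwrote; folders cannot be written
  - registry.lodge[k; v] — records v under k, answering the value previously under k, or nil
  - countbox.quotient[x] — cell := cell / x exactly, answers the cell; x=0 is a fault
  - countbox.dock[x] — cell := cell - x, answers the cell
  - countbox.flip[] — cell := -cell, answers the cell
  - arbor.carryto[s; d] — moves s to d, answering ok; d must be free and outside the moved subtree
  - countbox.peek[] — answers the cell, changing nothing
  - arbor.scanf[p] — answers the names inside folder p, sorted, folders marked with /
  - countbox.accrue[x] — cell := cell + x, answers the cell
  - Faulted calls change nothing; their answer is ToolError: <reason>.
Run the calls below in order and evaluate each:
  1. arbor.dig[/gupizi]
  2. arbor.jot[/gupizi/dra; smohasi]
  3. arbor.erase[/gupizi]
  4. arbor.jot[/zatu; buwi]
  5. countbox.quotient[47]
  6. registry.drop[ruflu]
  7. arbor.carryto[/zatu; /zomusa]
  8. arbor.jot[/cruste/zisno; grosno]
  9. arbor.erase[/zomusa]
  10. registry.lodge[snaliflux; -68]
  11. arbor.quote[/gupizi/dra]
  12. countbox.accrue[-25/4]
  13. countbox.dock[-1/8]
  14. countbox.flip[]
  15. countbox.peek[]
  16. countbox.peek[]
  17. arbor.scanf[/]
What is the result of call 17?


% arbor.dig(p→/gupizi) -> ok
% arbor.jot(p→/gupizi/dra, c→smohasi) -> created
% arbor.erase(p→/gupizi) -> ToolError: not empty
% arbor.jot(p→/zatu, c→buwi) -> created
% countbox.quotient(x→47) -> 0
% registry.drop(k→ruflu) -> -708
% arbor.carryto(s→/zatu, d→/zomusa) -> ok
% arbor.jot(p→/cruste/zisno, c→grosno) -> created
% arbor.erase(p→/zomusa) -> ok
% registry.lodge(k→snaliflux, v→-68) -> nil
% arbor.quote(p→/gupizi/dra) -> smohasi
% countbox.accrue(x→-25/4) -> -25/4
% countbox.dock(x→-1/8) -> -49/8
% countbox.flip() -> 49/8
% countbox.peek() -> 49/8
% countbox.peek() -> 49/8
% arbor.scanf(p→/) -> [cruste/, gupizi/, jasi]

Answer: [cruste/, gupizi/, jasi]


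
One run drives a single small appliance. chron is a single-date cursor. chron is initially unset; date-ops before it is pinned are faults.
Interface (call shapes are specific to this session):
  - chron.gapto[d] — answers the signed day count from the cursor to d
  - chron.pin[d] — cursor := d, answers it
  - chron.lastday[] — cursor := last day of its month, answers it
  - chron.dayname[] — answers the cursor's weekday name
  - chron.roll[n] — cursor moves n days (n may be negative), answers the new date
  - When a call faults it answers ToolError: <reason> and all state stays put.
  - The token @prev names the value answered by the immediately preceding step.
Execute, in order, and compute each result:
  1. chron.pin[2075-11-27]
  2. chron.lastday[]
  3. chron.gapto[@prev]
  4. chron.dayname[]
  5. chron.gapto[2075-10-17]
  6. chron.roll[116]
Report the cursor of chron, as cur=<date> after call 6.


Answer: cur=2076-03-25

Derivation:
I call chron.pin with d='2075-11-27', which returns 2075-11-27.
I invoke chron.lastday, and observe 2075-11-30.
Invoking chron.gapto with d='@prev', yielding 0.
Now I run chron.dayname(), → Saturday.
Calling chron.gapto with d='2075-10-17', — result: -44.
Then chron.roll with n='116', and get 2076-03-25.


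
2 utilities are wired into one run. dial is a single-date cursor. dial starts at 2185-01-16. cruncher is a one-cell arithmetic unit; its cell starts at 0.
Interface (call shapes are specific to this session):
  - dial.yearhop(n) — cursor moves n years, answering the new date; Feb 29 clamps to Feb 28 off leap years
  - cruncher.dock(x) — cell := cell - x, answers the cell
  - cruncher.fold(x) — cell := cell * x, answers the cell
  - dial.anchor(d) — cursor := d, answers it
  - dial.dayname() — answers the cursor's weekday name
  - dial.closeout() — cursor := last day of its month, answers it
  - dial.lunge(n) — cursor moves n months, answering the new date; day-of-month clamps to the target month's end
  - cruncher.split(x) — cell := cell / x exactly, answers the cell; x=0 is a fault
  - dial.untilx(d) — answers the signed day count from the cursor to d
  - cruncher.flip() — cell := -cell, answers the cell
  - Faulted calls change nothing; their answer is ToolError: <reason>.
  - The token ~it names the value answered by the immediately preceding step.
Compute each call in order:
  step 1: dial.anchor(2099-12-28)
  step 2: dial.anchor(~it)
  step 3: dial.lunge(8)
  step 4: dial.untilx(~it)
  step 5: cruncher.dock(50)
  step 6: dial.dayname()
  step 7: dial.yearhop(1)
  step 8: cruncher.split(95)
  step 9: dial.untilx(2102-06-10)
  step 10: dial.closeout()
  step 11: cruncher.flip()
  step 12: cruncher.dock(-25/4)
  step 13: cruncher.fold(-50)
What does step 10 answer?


Answer: 2101-08-31

Derivation:
-> dial.anchor(d='2099-12-28')
<- 2099-12-28
-> dial.anchor(d='~it')
<- 2099-12-28
-> dial.lunge(n='8')
<- 2100-08-28
-> dial.untilx(d='~it')
<- 0
-> cruncher.dock(x='50')
<- -50
-> dial.dayname()
<- Saturday
-> dial.yearhop(n='1')
<- 2101-08-28
-> cruncher.split(x='95')
<- -10/19
-> dial.untilx(d='2102-06-10')
<- 286
-> dial.closeout()
<- 2101-08-31
-> cruncher.flip()
<- 10/19
-> cruncher.dock(x='-25/4')
<- 515/76
-> cruncher.fold(x='-50')
<- -12875/38


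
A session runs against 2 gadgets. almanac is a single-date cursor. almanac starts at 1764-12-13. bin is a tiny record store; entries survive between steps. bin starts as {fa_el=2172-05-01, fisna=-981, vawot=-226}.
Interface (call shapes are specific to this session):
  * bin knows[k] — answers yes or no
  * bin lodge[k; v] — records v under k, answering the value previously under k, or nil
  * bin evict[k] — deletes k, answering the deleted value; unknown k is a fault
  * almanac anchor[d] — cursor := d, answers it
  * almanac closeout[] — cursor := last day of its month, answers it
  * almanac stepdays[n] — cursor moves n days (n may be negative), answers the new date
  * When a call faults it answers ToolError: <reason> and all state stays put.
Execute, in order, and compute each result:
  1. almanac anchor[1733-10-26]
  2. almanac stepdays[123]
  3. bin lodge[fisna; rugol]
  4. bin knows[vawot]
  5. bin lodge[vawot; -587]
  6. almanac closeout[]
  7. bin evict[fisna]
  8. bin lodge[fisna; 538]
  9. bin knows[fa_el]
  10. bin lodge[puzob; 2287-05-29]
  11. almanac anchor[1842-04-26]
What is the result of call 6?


Answer: 1734-02-28

Derivation:
% almanac anchor(d=1733-10-26) == 1733-10-26
% almanac stepdays(n=123) == 1734-02-26
% bin lodge(k=fisna, v=rugol) == -981
% bin knows(k=vawot) == yes
% bin lodge(k=vawot, v=-587) == -226
% almanac closeout() == 1734-02-28
% bin evict(k=fisna) == rugol
% bin lodge(k=fisna, v=538) == nil
% bin knows(k=fa_el) == yes
% bin lodge(k=puzob, v=2287-05-29) == nil
% almanac anchor(d=1842-04-26) == 1842-04-26


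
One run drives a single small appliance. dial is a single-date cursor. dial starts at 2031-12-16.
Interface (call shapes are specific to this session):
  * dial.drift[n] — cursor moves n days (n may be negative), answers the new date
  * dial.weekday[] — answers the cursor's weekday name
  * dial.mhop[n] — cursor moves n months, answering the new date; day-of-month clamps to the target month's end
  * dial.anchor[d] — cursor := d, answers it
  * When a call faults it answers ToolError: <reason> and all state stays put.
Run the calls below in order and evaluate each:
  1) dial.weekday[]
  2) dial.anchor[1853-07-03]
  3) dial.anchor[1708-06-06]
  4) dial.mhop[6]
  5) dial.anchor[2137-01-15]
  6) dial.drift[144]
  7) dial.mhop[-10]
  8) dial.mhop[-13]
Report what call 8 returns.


Answer: 2135-07-08

Derivation:
~$ dial.weekday
= Tuesday
~$ dial.anchor d='1853-07-03'
= 1853-07-03
~$ dial.anchor d='1708-06-06'
= 1708-06-06
~$ dial.mhop n='6'
= 1708-12-06
~$ dial.anchor d='2137-01-15'
= 2137-01-15
~$ dial.drift n='144'
= 2137-06-08
~$ dial.mhop n='-10'
= 2136-08-08
~$ dial.mhop n='-13'
= 2135-07-08


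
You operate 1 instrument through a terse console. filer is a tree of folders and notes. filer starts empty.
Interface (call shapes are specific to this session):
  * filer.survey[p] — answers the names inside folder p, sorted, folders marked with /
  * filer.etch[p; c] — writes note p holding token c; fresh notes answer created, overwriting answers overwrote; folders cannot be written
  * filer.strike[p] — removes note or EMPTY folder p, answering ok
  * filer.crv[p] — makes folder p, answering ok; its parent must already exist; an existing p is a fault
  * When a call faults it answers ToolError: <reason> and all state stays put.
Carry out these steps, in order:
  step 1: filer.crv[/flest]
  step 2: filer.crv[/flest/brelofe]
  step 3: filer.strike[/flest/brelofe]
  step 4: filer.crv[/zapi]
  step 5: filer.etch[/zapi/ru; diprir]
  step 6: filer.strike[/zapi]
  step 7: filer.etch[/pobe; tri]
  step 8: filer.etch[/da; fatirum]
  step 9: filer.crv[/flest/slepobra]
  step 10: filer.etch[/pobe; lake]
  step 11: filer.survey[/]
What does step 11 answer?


Next I call filer.crv on p='/flest', which returns ok.
Calling filer.crv on p='/flest/brelofe', and get ok.
Invoking filer.strike on p='/flest/brelofe', and see ok.
I use filer.crv on p='/zapi', → ok.
Then filer.etch on p='/zapi/ru', c='diprir', and get created.
Invoking filer.strike on p='/zapi', giving ToolError: not empty.
I try filer.etch on p='/pobe', c='tri', — result: created.
Then filer.etch on p='/da', c='fatirum', yielding created.
Then filer.crv on p='/flest/slepobra', yielding ok.
I invoke filer.etch on p='/pobe', c='lake', → overwrote.
I try filer.survey on p='/', → [da, flest/, pobe, zapi/].

Answer: [da, flest/, pobe, zapi/]


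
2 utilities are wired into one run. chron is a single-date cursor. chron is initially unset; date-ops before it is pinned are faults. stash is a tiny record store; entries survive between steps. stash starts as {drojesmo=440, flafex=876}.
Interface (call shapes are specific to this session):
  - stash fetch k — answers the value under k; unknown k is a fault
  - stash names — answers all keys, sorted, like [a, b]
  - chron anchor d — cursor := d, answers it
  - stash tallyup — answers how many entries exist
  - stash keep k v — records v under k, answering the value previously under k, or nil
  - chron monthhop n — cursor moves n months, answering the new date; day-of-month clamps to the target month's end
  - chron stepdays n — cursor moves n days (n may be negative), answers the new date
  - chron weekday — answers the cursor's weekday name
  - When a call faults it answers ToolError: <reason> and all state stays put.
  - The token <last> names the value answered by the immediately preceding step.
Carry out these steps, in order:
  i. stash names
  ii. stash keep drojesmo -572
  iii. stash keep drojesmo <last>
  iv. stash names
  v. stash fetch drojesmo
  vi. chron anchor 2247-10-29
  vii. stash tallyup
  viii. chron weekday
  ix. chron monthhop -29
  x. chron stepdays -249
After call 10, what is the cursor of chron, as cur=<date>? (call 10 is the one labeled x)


Answer: cur=2244-09-22

Derivation:
> stash names
[out] [drojesmo, flafex]
> stash keep k='drojesmo' v='-572'
[out] 440
> stash keep k='drojesmo' v='<last>'
[out] -572
> stash names
[out] [drojesmo, flafex]
> stash fetch k='drojesmo'
[out] 440
> chron anchor d='2247-10-29'
[out] 2247-10-29
> stash tallyup
[out] 2
> chron weekday
[out] Friday
> chron monthhop n='-29'
[out] 2245-05-29
> chron stepdays n='-249'
[out] 2244-09-22


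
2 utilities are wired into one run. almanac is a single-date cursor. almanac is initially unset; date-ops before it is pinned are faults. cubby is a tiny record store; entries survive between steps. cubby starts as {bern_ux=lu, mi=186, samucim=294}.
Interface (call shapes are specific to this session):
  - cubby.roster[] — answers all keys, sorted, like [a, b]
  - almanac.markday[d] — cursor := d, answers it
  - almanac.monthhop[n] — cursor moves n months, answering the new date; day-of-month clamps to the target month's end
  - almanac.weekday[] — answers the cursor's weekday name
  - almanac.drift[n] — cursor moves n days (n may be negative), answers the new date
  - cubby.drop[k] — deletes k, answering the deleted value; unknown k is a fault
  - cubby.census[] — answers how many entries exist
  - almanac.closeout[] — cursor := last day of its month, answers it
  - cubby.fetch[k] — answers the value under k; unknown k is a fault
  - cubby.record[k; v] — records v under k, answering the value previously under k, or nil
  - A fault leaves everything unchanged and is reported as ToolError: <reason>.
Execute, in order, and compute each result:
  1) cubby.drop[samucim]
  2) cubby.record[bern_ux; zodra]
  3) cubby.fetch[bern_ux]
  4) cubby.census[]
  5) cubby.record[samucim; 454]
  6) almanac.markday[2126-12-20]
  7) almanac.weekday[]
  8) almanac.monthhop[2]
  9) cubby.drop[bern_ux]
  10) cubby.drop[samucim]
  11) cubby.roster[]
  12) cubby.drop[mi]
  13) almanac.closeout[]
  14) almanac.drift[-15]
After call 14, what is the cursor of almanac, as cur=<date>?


Answer: cur=2127-02-13

Derivation:
·→ drop(k: samucim)
·← 294
·→ record(k: bern_ux, v: zodra)
·← lu
·→ fetch(k: bern_ux)
·← zodra
·→ census()
·← 2
·→ record(k: samucim, v: 454)
·← nil
·→ markday(d: 2126-12-20)
·← 2126-12-20
·→ weekday()
·← Friday
·→ monthhop(n: 2)
·← 2127-02-20
·→ drop(k: bern_ux)
·← zodra
·→ drop(k: samucim)
·← 454
·→ roster()
·← [mi]
·→ drop(k: mi)
·← 186
·→ closeout()
·← 2127-02-28
·→ drift(n: -15)
·← 2127-02-13


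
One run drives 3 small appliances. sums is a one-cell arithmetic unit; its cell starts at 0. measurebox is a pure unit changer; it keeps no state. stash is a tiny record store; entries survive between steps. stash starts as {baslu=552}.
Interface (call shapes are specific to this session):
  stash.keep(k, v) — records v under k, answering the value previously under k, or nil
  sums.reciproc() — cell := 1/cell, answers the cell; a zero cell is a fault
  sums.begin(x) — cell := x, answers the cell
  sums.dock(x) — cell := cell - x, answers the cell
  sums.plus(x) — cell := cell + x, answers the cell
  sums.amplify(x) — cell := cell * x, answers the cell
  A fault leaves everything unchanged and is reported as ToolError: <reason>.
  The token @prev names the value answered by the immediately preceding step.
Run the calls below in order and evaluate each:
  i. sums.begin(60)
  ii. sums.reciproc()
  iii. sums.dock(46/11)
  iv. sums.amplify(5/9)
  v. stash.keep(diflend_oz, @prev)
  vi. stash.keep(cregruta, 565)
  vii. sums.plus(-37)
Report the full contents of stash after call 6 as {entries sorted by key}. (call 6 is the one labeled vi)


Answer: {baslu=552, cregruta=565, diflend_oz=-2749/1188}

Derivation:
-> begin(x: 60)
<- 60
-> reciproc()
<- 1/60
-> dock(x: 46/11)
<- -2749/660
-> amplify(x: 5/9)
<- -2749/1188
-> keep(k: diflend_oz, v: @prev)
<- nil
-> keep(k: cregruta, v: 565)
<- nil
-> plus(x: -37)
<- -46705/1188


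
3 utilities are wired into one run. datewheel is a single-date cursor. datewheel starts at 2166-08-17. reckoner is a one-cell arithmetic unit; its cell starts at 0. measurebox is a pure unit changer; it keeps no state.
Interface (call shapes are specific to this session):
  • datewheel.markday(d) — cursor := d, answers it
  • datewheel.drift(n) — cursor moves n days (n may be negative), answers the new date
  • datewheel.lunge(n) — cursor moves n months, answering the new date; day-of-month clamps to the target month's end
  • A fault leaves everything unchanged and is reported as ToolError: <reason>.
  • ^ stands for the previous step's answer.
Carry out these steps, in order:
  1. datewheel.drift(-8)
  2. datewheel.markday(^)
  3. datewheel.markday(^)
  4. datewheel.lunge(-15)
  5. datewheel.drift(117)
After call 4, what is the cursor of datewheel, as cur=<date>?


Answer: cur=2165-05-09

Derivation:
-- datewheel.drift(-8) -> 2166-08-09
-- datewheel.markday(^) -> 2166-08-09
-- datewheel.markday(^) -> 2166-08-09
-- datewheel.lunge(-15) -> 2165-05-09
-- datewheel.drift(117) -> 2165-09-03


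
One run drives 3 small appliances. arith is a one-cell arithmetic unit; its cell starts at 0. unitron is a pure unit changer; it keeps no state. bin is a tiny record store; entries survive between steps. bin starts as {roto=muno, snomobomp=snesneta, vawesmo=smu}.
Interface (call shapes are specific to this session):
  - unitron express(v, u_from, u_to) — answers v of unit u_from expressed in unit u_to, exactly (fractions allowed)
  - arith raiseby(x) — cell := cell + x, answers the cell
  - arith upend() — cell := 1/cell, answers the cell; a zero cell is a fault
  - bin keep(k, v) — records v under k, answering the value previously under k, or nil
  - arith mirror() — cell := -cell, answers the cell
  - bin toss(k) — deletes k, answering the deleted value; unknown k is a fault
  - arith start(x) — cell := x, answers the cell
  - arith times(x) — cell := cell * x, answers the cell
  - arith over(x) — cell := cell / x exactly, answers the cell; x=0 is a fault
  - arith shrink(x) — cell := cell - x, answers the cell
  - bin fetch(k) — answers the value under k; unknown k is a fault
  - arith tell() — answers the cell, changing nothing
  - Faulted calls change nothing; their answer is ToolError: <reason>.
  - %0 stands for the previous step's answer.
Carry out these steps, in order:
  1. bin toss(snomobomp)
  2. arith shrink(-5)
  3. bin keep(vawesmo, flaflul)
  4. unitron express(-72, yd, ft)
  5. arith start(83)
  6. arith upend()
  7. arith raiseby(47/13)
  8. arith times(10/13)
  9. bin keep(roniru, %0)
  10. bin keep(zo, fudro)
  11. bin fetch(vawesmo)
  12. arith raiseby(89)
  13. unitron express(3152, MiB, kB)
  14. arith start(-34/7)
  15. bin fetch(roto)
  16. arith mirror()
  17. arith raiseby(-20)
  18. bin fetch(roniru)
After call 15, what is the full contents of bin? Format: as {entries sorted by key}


! bin toss(snomobomp) : snesneta
! arith shrink(-5) : 5
! bin keep(vawesmo, flaflul) : smu
! unitron express(-72, yd, ft) : -216
! arith start(83) : 83
! arith upend() : 1/83
! arith raiseby(47/13) : 3914/1079
! arith times(10/13) : 39140/14027
! bin keep(roniru, %0) : nil
! bin keep(zo, fudro) : nil
! bin fetch(vawesmo) : flaflul
! arith raiseby(89) : 1287543/14027
! unitron express(3152, MiB, kB) : 413138944/125
! arith start(-34/7) : -34/7
! bin fetch(roto) : muno
! arith mirror() : 34/7
! arith raiseby(-20) : -106/7
! bin fetch(roniru) : 39140/14027

Answer: {roniru=39140/14027, roto=muno, vawesmo=flaflul, zo=fudro}


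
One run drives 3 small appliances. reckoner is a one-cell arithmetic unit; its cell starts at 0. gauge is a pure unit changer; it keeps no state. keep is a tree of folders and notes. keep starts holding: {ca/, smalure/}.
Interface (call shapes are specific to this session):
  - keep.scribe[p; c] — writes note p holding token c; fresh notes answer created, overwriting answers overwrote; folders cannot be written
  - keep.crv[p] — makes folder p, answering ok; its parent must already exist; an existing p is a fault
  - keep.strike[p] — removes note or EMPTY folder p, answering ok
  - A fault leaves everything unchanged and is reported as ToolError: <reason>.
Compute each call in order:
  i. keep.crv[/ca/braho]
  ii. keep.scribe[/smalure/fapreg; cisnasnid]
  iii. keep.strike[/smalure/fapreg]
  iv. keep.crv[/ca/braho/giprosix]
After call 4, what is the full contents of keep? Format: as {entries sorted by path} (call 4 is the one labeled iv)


·→ keep.crv(p=/ca/braho)
·← ok
·→ keep.scribe(p=/smalure/fapreg, c=cisnasnid)
·← created
·→ keep.strike(p=/smalure/fapreg)
·← ok
·→ keep.crv(p=/ca/braho/giprosix)
·← ok

Answer: {ca/, ca/braho/, ca/braho/giprosix/, smalure/}


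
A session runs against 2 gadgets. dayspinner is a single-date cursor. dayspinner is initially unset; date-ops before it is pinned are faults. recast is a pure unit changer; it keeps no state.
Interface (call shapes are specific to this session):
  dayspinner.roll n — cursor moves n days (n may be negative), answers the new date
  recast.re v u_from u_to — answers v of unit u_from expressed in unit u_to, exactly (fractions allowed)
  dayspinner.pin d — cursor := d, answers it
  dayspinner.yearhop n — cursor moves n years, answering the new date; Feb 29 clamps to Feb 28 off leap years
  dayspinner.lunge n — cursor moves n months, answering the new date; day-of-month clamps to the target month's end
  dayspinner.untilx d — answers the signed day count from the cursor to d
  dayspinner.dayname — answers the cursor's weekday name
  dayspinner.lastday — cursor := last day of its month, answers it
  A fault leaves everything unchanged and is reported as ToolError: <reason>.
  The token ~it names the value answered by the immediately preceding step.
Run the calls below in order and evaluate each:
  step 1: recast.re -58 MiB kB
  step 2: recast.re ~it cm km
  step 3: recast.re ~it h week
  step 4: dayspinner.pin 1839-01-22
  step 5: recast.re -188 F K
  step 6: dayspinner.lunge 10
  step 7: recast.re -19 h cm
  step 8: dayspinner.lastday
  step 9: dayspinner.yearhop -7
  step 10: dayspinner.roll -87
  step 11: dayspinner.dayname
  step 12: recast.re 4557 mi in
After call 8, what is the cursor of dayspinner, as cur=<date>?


Act: recast.re[v=-58; u_from=MiB; u_to=kB]
Obs: -7602176/125
Act: recast.re[v=~it; u_from=cm; u_to=km]
Obs: -237568/390625
Act: recast.re[v=~it; u_from=h; u_to=week]
Obs: -29696/8203125
Act: dayspinner.pin[d=1839-01-22]
Obs: 1839-01-22
Act: recast.re[v=-188; u_from=F; u_to=K]
Obs: 27167/180
Act: dayspinner.lunge[n=10]
Obs: 1839-11-22
Act: recast.re[v=-19; u_from=h; u_to=cm]
Obs: ToolError: incompatible units
Act: dayspinner.lastday[]
Obs: 1839-11-30
Act: dayspinner.yearhop[n=-7]
Obs: 1832-11-30
Act: dayspinner.roll[n=-87]
Obs: 1832-09-04
Act: dayspinner.dayname[]
Obs: Tuesday
Act: recast.re[v=4557; u_from=mi; u_to=in]
Obs: 288731520

Answer: cur=1839-11-30


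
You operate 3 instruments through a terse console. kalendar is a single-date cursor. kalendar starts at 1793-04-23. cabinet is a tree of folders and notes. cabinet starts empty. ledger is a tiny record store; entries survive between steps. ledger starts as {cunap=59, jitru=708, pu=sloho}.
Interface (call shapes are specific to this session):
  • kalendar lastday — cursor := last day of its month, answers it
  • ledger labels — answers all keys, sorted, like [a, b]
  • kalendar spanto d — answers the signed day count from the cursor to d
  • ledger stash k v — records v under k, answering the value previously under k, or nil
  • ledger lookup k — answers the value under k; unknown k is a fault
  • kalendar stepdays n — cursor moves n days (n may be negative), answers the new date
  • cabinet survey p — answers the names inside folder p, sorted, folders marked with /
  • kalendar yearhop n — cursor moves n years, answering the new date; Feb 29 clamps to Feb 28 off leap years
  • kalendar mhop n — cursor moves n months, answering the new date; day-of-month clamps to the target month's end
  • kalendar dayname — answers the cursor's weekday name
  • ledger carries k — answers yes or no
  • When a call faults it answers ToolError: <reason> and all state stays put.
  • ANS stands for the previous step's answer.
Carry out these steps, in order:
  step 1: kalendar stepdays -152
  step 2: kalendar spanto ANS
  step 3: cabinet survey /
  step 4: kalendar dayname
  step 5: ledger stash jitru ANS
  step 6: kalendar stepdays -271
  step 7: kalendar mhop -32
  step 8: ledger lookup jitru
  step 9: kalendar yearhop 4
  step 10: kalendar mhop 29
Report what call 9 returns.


// kalendar stepdays(n: -152) == 1792-11-22
// kalendar spanto(d: ANS) == 0
// cabinet survey(p: /) == []
// kalendar dayname() == Thursday
// ledger stash(k: jitru, v: ANS) == 708
// kalendar stepdays(n: -271) == 1792-02-25
// kalendar mhop(n: -32) == 1789-06-25
// ledger lookup(k: jitru) == Thursday
// kalendar yearhop(n: 4) == 1793-06-25
// kalendar mhop(n: 29) == 1795-11-25

Answer: 1793-06-25
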